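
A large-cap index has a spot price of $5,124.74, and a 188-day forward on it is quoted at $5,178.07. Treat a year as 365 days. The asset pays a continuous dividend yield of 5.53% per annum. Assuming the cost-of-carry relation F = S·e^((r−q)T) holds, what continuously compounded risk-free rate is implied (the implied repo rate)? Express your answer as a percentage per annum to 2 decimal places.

From F = S·e^((r−q)T): (r − q) = ln(F/S)/T
ln(5178.07/5124.74) = ln(1.010406) = 0.010352
(r − q) = 0.010352 / (188/365) = 0.020098
r = ln(F/S)/T + q = 0.020098 + 0.0553 = 0.075398
r = 7.54%

7.54%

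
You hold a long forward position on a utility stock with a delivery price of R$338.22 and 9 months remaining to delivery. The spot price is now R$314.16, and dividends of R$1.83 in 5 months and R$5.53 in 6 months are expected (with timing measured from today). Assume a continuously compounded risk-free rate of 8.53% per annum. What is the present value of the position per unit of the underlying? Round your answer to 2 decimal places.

PV(remaining dividends) I = 1.83·e^(−0.0853·5/12) + 5.53·e^(−0.0853·6/12) = 7.0652
Current forward F = (S − I)·e^(rT) = (314.16 − 7.0652)·e^(0.0853·9/12) = 307.0948 × 1.066066 = 327.3833
Value (long) = (F − K)·e^(−rT) = (327.3833 − 338.22) × 0.938028 = -10.1651
Value = -R$10.17

-R$10.17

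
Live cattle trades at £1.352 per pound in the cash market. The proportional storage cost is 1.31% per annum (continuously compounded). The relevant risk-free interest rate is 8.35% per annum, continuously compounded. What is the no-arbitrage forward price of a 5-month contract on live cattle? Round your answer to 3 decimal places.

£1.408 per pound

Net carry = r + u − y = 0.0835 + 0.0131 − 0.0000 = 0.0966
F = S·e^((r+u−y)T) = 1.352 · e^(0.0966 × 5/12) = 1.352 · e^0.040250
= 1.352 × 1.041071 = £1.408 per pound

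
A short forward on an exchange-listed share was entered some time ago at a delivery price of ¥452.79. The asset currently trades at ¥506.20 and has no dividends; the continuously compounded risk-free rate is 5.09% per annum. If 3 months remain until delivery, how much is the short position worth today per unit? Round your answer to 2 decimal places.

-¥59.14

Current fair forward for the remaining 3 months: F = S·e^(r·T), r = 0.0509
F = 506.20 · e^(0.0509 × 3/12) = 506.20 × 1.012806 = 512.6824
Value of long forward = (F − K)·e^(−rT) = (512.6824 − 452.79) · e^(−0.0509·3/12)
= 59.8924 × 0.987356 = 59.14
Short position value = −(long value) = -¥59.14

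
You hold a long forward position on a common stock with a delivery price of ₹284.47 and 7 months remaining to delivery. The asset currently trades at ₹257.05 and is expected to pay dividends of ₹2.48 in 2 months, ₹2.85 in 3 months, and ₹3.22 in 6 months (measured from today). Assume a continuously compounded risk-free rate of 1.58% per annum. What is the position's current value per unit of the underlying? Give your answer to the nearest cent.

PV(remaining dividends) I = 2.48·e^(−0.0158·2/12) + 2.85·e^(−0.0158·3/12) + 3.22·e^(−0.0158·6/12) = 8.5069
Current forward F = (S − I)·e^(rT) = (257.05 − 8.5069)·e^(0.0158·7/12) = 248.5431 × 1.009259 = 250.8444
Value (long) = (F − K)·e^(−rT) = (250.8444 − 284.47) × 0.990826 = -33.3171
Value = -₹33.32

-₹33.32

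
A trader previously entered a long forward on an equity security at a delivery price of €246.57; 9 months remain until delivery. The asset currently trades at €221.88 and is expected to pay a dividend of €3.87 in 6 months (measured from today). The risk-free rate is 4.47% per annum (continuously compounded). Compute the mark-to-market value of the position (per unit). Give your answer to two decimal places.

PV(remaining dividends) I = 3.87·e^(−0.0447·6/12) = 3.7845
Current forward F = (S − I)·e^(rT) = (221.88 − 3.7845)·e^(0.0447·9/12) = 218.0955 × 1.034093 = 225.5310
Value (long) = (F − K)·e^(−rT) = (225.5310 − 246.57) × 0.967031 = -20.3454
Value = -€20.35

-€20.35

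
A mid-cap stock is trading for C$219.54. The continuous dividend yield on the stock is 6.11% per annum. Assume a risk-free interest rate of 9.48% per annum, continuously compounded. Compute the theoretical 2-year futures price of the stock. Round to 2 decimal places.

C$234.85

F = S·e^((r − q)T) = 219.54 · e^((0.0948 − 0.0611) × 2)
= 219.54 · e^0.067400 = 219.54 × 1.069723
F = C$234.85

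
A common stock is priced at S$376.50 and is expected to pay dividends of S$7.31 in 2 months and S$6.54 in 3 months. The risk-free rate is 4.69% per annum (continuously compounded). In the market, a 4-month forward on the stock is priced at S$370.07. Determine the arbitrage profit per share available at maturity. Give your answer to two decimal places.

PV(dividends) I = 7.31·e^(−0.0469·2/12) + 6.54·e^(−0.0469·3/12) = 13.7168
Fair forward F* = (S − I)·e^(rT) = (376.50 − 13.7168)·e^0.015633 = 362.7832 × 1.015756 = 368.4992
Market S$370.07 > fair 368.4992: forward overpriced → cash-and-carry (borrow at r, buy the stock and collect the dividends, short the forward).
Profit at T = |F_mkt − F*| = |370.07 − 368.4992| = S$1.57 per share

S$1.57 per share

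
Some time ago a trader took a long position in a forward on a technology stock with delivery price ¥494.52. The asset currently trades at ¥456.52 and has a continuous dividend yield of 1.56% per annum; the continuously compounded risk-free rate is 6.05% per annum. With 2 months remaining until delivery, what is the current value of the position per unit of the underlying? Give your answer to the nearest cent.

-¥34.22

Current fair forward for the remaining 2 months: F = S·e^((r − q)·T), (r − q) = 0.0605 − 0.0156 = 0.0449
F = 456.52 · e^(0.0449 × 2/12) = 456.52 × 1.007511 = 459.9489
Value of long forward = (F − K)·e^(−rT) = (459.9489 − 494.52) · e^(−0.0605·2/12)
= -34.5711 × 0.989967 = -34.22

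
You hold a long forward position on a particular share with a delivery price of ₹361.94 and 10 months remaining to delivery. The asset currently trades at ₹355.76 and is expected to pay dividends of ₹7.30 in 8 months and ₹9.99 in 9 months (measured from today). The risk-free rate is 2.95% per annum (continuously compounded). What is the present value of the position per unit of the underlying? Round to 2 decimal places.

PV(remaining dividends) I = 7.30·e^(−0.0295·8/12) + 9.99·e^(−0.0295·9/12) = 16.9292
Current forward F = (S − I)·e^(rT) = (355.76 − 16.9292)·e^(0.0295·10/12) = 338.8308 × 1.024888 = 347.2636
Value (long) = (F − K)·e^(−rT) = (347.2636 − 361.94) × 0.975716 = -14.3200
Value = -₹14.32

-₹14.32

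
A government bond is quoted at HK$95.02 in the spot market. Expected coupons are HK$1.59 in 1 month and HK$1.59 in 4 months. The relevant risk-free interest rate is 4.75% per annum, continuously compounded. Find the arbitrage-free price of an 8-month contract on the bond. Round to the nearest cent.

HK$94.83

PV(coupons) I = 1.59·e^(−0.0475·1/12) + 1.59·e^(−0.0475·4/12)
I = 1.5837 + 1.5650 = 3.1487
F = (S − I)·e^(rT) = (95.02 − 3.1487) · e^(0.0475·8/12)
= 91.8713 · e^0.031667 = 91.8713 × 1.032174 = HK$94.83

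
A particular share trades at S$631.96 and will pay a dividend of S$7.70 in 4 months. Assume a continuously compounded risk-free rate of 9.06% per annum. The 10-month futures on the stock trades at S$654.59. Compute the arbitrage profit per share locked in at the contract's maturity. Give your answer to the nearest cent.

PV(dividends) I = 7.70·e^(−0.0906·4/12) = 7.4709
Fair futures F* = (S − I)·e^(rT) = (631.96 − 7.4709)·e^0.075500 = 624.4891 × 1.078423 = 673.4634
Market S$654.59 < fair 673.4634: forward underpriced → reverse cash-and-carry (short the stock, invest proceeds at r, pay the dividends, go long the forward).
Profit at T = |F_mkt − F*| = |654.59 − 673.4634| = S$18.87 per share

S$18.87 per share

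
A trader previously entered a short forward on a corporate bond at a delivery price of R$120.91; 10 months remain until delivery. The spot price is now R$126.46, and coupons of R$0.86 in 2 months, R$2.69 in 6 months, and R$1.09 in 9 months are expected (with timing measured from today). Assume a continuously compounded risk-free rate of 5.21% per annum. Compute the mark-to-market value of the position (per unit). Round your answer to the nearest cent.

PV(remaining coupons) I = 0.86·e^(−0.0521·2/12) + 2.69·e^(−0.0521·6/12) + 1.09·e^(−0.0521·9/12) = 4.5216
Current forward F = (S − I)·e^(rT) = (126.46 − 4.5216)·e^(0.0521·10/12) = 121.9384 × 1.044373 = 127.3492
Value (long) = (F − K)·e^(−rT) = (127.3492 − 120.91) × 0.957512 = 6.1656
Short position value = −(long value) = -R$6.17

-R$6.17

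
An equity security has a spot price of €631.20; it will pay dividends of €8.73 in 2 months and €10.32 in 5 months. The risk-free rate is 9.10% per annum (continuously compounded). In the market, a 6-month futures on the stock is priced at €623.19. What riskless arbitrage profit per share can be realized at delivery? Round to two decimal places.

€18.00 per share

PV(dividends) I = 8.73·e^(−0.0910·2/12) + 10.32·e^(−0.0910·5/12) = 18.5346
Fair futures F* = (S − I)·e^(rT) = (631.20 − 18.5346)·e^0.045500 = 612.6654 × 1.046551 = 641.1856
Market €623.19 < fair 641.1856: forward underpriced → reverse cash-and-carry (short the stock, invest proceeds at r, pay the dividends, go long the forward).
Profit at T = |F_mkt − F*| = |623.19 − 641.1856| = €18.00 per share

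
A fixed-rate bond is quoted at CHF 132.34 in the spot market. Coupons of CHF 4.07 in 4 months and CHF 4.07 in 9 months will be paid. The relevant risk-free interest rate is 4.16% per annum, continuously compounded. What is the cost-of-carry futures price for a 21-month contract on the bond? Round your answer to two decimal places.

CHF 133.77

PV(coupons) I = 4.07·e^(−0.0416·4/12) + 4.07·e^(−0.0416·9/12)
I = 4.0140 + 3.9450 = 7.9590
F = (S − I)·e^(rT) = (132.34 − 7.9590) · e^(0.0416·21/12)
= 124.3810 · e^0.072800 = 124.3810 × 1.075515 = CHF 133.77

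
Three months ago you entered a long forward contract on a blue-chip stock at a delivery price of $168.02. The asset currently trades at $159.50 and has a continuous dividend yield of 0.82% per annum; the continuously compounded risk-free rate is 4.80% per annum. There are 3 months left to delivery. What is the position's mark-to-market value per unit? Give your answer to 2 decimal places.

-$6.84

Current fair forward for the remaining 3 months: F = S·e^((r − q)·T), (r − q) = 0.0480 − 0.0082 = 0.0398
F = 159.50 · e^(0.0398 × 3/12) = 159.50 × 1.010000 = 161.0950
Value of long forward = (F − K)·e^(−rT) = (161.0950 − 168.02) · e^(−0.0480·3/12)
= -6.9250 × 0.988072 = -6.84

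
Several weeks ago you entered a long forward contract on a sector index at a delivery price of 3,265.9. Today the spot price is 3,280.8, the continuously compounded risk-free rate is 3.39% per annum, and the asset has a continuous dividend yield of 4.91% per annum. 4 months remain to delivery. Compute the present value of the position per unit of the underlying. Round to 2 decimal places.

Current fair forward for the remaining 4 months: F = S·e^((r − q)·T), (r − q) = 0.0339 − 0.0491 = -0.0152
F = 3280.8 · e^(-0.0152 × 4/12) = 3280.8 × 0.99494615 = 3264.2193
Value of long forward = (F − K)·e^(−rT) = (3264.2193 − 3265.9) · e^(−0.0339·4/12)
= -1.6807 × 0.98876361 = -1.66

-1.66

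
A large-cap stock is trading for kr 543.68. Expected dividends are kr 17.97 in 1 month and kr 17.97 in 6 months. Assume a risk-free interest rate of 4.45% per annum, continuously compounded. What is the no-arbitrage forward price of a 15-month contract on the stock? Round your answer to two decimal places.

kr 537.27

PV(dividends) I = 17.97·e^(−0.0445·1/12) + 17.97·e^(−0.0445·6/12)
I = 17.9035 + 17.5746 = 35.4781
F = (S − I)·e^(rT) = (543.68 − 35.4781) · e^(0.0445·15/12)
= 508.2019 · e^0.055625 = 508.2019 × 1.057201 = kr 537.27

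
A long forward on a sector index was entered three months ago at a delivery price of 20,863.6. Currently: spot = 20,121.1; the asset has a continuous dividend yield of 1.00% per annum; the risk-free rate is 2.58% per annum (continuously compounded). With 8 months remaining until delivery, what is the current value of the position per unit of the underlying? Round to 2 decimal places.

Current fair forward for the remaining 8 months: F = S·e^((r − q)·T), (r − q) = 0.0258 − 0.0100 = 0.0158
F = 20121.1 · e^(0.0158 × 8/12) = 20121.1 × 1.01058900 = 20334.1623
Value of long forward = (F − K)·e^(−rT) = (20334.1623 − 20863.6) · e^(−0.0258·8/12)
= -529.4377 × 0.98294708 = -520.41

-520.41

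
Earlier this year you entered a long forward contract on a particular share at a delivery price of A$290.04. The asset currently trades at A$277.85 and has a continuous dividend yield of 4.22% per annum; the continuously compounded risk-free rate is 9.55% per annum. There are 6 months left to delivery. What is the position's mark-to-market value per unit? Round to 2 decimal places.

-A$4.47

Current fair forward for the remaining 6 months: F = S·e^((r − q)·T), (r − q) = 0.0955 − 0.0422 = 0.0533
F = 277.85 · e^(0.0533 × 6/12) = 277.85 × 1.027008 = 285.3542
Value of long forward = (F − K)·e^(−rT) = (285.3542 − 290.04) · e^(−0.0955·6/12)
= -4.6858 × 0.953372 = -4.47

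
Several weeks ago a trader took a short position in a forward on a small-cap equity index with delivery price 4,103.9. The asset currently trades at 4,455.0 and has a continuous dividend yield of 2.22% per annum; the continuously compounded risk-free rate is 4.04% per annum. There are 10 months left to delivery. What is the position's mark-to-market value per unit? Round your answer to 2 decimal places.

-405.30

Current fair forward for the remaining 10 months: F = S·e^((r − q)·T), (r − q) = 0.0404 − 0.0222 = 0.0182
F = 4455.0 · e^(0.0182 × 10/12) = 4455.0 × 1.01528226 = 4523.0825
Value of long forward = (F − K)·e^(−rT) = (4523.0825 − 4103.9) · e^(−0.0404·10/12)
= 419.1825 × 0.96689375 = 405.30
Short position value = −(long value) = -405.30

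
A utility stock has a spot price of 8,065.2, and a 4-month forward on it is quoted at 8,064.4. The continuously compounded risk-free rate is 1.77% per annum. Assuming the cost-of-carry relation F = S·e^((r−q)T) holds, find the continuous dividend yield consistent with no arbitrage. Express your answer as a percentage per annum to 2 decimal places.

From F = S·e^((r−q)T): (r − q) = ln(F/S)/T
ln(8064.4/8065.2) = ln(0.999901) = -0.000099
(r − q) = -0.000099 / (4/12) = -0.000297
q = r − ln(F/S)/T = 0.0177 + 0.000297 = 0.017997
q = 1.80%

1.80%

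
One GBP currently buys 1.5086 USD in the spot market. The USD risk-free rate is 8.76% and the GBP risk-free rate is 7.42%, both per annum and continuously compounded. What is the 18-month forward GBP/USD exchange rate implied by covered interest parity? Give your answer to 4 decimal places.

F = S·e^((r_USD − r_GBP)T) = 1.5086 · e^((0.0876 − 0.0742) × 18/12)
= 1.5086 · e^0.020100 = 1.5086 × 1.020303
F = 1.5392 USD per GBP

1.5392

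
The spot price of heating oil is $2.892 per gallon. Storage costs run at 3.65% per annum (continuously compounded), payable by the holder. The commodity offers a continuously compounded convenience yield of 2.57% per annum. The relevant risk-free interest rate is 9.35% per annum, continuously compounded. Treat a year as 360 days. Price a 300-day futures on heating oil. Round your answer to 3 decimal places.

$3.155 per gallon

Net carry = r + u − y = 0.0935 + 0.0365 − 0.0257 = 0.1043
F = S·e^((r+u−y)T) = 2.892 · e^(0.1043 × 300/360) = 2.892 · e^0.086917
= 2.892 × 1.090806 = $3.155 per gallon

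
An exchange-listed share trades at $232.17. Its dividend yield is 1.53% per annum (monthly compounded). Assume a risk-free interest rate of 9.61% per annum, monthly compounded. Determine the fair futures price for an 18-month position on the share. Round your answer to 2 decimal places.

F = S · (1+r/12)^(12T) / (1+q/12)^(12T)
= 232.17 × 1.154394 / 1.023200 = 232.17 × 1.128219
F = $261.94

$261.94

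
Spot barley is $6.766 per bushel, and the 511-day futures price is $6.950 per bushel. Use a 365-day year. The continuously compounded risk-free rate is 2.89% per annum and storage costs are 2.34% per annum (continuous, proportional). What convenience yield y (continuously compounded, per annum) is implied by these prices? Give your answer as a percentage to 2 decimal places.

3.31%

F = S·e^((r+u−y)T) ⇒ (r+u−y) = ln(F/S)/T
ln(6.950/6.766) = 0.026832; /T ⇒ 0.019166
y = r + u − ln(F/S)/T = 0.0289 + 0.0234 − 0.019166 = 0.033134
y = 3.31%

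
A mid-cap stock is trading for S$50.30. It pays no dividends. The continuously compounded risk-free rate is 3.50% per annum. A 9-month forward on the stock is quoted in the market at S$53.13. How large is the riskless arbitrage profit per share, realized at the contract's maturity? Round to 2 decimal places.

S$1.49 per share

Fair forward: F* = S·e^(carry·T), with carry = r = 0.0350
F* = 50.30 · e^(0.0350 × 9/12) = 50.30 · e^0.026250 = 50.30 × 1.026598 = S$51.6379
Market S$53.13 > fair S$51.6379: forward overpriced → cash-and-carry (buy spot, short the forward).
At maturity, profit = |F_mkt − F*| = |53.13 − 51.6379| = S$1.49 per share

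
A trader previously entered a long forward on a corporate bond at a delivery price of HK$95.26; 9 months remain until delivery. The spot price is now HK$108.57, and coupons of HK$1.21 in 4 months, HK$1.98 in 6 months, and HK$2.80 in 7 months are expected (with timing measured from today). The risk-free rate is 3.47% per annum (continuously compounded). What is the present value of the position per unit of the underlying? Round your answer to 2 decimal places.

HK$9.87

PV(remaining coupons) I = 1.21·e^(−0.0347·4/12) + 1.98·e^(−0.0347·6/12) + 2.80·e^(−0.0347·7/12) = 5.8859
Current forward F = (S − I)·e^(rT) = (108.57 − 5.8859)·e^(0.0347·9/12) = 102.6841 × 1.026367 = 105.3916
Value (long) = (F − K)·e^(−rT) = (105.3916 − 95.26) × 0.974311 = 9.8713
Value = HK$9.87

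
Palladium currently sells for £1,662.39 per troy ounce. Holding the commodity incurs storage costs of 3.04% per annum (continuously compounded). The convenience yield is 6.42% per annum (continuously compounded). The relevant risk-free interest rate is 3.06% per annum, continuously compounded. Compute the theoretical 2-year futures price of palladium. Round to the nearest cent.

£1,651.78 per troy ounce

Net carry = r + u − y = 0.0306 + 0.0304 − 0.0642 = -0.0032
F = S·e^((r+u−y)T) = 1662.39 · e^(-0.0032 × 2) = 1662.39 · e^-0.00640000
= 1662.39 × 0.99362044 = £1,651.78 per troy ounce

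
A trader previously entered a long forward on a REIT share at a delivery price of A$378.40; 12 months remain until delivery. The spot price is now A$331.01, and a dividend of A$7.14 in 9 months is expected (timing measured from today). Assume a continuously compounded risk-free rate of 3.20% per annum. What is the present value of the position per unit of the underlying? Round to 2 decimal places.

PV(remaining dividends) I = 7.14·e^(−0.0320·9/12) = 6.9707
Current forward F = (S − I)·e^(rT) = (331.01 − 6.9707)·e^(0.0320·12/12) = 324.0393 × 1.032518 = 334.5764
Value (long) = (F − K)·e^(−rT) = (334.5764 − 378.40) × 0.968507 = -42.4435
Value = -A$42.44

-A$42.44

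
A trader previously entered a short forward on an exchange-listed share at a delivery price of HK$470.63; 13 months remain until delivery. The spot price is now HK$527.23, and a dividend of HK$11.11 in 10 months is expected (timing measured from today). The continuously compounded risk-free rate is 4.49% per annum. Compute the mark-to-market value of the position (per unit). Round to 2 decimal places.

PV(remaining dividends) I = 11.11·e^(−0.0449·10/12) = 10.7020
Current forward F = (S − I)·e^(rT) = (527.23 − 10.7020)·e^(0.0449·13/12) = 516.5280 × 1.049844 = 542.2738
Value (long) = (F − K)·e^(−rT) = (542.2738 − 470.63) × 0.952522 = 68.2423
Short position value = −(long value) = -HK$68.24

-HK$68.24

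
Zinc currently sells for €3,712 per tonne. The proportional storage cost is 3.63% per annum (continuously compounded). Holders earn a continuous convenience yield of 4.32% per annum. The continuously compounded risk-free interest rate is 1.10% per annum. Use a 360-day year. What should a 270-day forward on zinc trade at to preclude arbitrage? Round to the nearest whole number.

€3,723 per tonne

Net carry = r + u − y = 0.0110 + 0.0363 − 0.0432 = 0.0041
F = S·e^((r+u−y)T) = 3712 · e^(0.0041 × 270/360) = 3712 · e^0.003075
= 3712 × 1.003080 = €3,723 per tonne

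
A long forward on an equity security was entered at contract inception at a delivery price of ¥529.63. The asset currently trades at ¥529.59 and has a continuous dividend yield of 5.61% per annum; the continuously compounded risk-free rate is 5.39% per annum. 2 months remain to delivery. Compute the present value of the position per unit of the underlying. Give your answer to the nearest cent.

Current fair forward for the remaining 2 months: F = S·e^((r − q)·T), (r − q) = 0.0539 − 0.0561 = -0.0022
F = 529.59 · e^(-0.0022 × 2/12) = 529.59 × 0.999633 = 529.3956
Value of long forward = (F − K)·e^(−rT) = (529.3956 − 529.63) · e^(−0.0539·2/12)
= -0.2344 × 0.991057 = -0.23

-¥0.23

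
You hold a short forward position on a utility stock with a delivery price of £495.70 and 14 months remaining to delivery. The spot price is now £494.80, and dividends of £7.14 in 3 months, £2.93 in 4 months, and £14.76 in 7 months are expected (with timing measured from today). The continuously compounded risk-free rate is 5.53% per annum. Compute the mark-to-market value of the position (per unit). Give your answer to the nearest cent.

-£5.86

PV(remaining dividends) I = 7.14·e^(−0.0553·3/12) + 2.93·e^(−0.0553·4/12) + 14.76·e^(−0.0553·7/12) = 24.2099
Current forward F = (S − I)·e^(rT) = (494.80 − 24.2099)·e^(0.0553·14/12) = 470.5901 × 1.066643 = 501.9516
Value (long) = (F − K)·e^(−rT) = (501.9516 − 495.70) × 0.937520 = 5.8610
Short position value = −(long value) = -£5.86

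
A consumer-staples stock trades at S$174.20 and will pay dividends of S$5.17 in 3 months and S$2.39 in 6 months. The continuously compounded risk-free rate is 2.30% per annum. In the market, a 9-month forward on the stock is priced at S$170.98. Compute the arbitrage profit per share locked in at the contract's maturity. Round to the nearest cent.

PV(dividends) I = 5.17·e^(−0.0230·3/12) + 2.39·e^(−0.0230·6/12) = 7.5030
Fair forward F* = (S − I)·e^(rT) = (174.20 − 7.5030)·e^0.017250 = 166.6970 × 1.017400 = 169.5975
Market S$170.98 > fair 169.5975: forward overpriced → cash-and-carry (borrow at r, buy the stock and collect the dividends, short the forward).
Profit at T = |F_mkt − F*| = |170.98 − 169.5975| = S$1.38 per share

S$1.38 per share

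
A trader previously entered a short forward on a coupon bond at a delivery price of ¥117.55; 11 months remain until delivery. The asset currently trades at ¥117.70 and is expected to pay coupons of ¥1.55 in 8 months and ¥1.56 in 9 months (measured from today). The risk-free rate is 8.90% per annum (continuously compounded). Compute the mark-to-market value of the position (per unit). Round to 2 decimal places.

-¥6.44

PV(remaining coupons) I = 1.55·e^(−0.0890·8/12) + 1.56·e^(−0.0890·9/12) = 2.9200
Current forward F = (S − I)·e^(rT) = (117.70 − 2.9200)·e^(0.0890·11/12) = 114.7800 × 1.085004 = 124.5368
Value (long) = (F − K)·e^(−rT) = (124.5368 − 117.55) × 0.921656 = 6.4394
Short position value = −(long value) = -¥6.44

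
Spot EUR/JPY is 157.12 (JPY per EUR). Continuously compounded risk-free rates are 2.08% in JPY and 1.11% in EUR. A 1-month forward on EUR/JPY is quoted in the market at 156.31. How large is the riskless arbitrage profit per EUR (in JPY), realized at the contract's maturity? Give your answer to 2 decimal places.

Fair forward: F* = S·e^(carry·T), with carry = (r_JPY − r_EUR) = 0.0208 − 0.0111 = 0.0097
F* = 157.12 · e^(0.0097 × 1/12) = 157.12 · e^0.000808 = 157.12 × 1.000808 = 157.2470
Market 156.31 < fair 157.2470: forward underpriced → reverse cash-and-carry (short spot, go long the forward).
At maturity, profit = |F_mkt − F*| = |156.31 − 157.2470| = 0.94 per EUR (in JPY)

0.94 per EUR (in JPY)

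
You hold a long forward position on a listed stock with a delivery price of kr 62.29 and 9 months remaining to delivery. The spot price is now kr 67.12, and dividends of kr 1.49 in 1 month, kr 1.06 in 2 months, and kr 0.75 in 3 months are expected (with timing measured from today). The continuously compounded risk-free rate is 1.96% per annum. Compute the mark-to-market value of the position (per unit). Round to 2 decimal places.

kr 2.45

PV(remaining dividends) I = 1.49·e^(−0.0196·1/12) + 1.06·e^(−0.0196·2/12) + 0.75·e^(−0.0196·3/12) = 3.2904
Current forward F = (S − I)·e^(rT) = (67.12 − 3.2904)·e^(0.0196·9/12) = 63.8296 × 1.014809 = 64.7749
Value (long) = (F − K)·e^(−rT) = (64.7749 − 62.29) × 0.985408 = 2.4486
Value = kr 2.45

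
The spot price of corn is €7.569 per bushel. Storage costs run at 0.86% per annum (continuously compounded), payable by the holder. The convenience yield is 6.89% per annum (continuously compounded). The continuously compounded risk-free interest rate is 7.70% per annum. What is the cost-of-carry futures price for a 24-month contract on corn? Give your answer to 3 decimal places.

Net carry = r + u − y = 0.0770 + 0.0086 − 0.0689 = 0.0167
F = S·e^((r+u−y)T) = 7.569 · e^(0.0167 × 24/12) = 7.569 · e^0.033400
= 7.569 × 1.033964 = €7.826 per bushel

€7.826 per bushel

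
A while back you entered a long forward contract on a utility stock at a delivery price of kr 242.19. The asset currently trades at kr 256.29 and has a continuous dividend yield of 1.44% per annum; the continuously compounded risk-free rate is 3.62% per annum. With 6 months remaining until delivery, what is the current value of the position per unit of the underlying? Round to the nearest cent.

Current fair forward for the remaining 6 months: F = S·e^((r − q)·T), (r − q) = 0.0362 − 0.0144 = 0.0218
F = 256.29 · e^(0.0218 × 6/12) = 256.29 × 1.010960 = 259.0989
Value of long forward = (F − K)·e^(−rT) = (259.0989 − 242.19) · e^(−0.0362·6/12)
= 16.9089 × 0.982063 = 16.61

kr 16.61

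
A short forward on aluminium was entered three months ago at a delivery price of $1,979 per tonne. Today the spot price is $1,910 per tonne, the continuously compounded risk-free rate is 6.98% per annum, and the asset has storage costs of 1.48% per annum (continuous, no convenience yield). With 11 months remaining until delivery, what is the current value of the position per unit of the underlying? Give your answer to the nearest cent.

Current fair forward for the remaining 11 months: F = S·e^((r + u)·T), (r + u) = 0.0698 + 0.0148 = 0.0846
F = 1910 · e^(0.0846 × 11/12) = 1910 × 1.08063626 = 2064.0153
Value of long forward = (F − K)·e^(−rT) = (2064.0153 − 1979) · e^(−0.0698·11/12)
= 85.0153 × 0.93802063 = 79.75
Short position value = −(long value) = -$79.75

-$79.75 per tonne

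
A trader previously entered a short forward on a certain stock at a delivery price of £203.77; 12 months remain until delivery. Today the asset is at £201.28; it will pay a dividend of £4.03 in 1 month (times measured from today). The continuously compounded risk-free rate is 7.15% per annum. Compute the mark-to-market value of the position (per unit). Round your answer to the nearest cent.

-£7.56

PV(remaining dividends) I = 4.03·e^(−0.0715·1/12) = 4.0061
Current forward F = (S − I)·e^(rT) = (201.28 − 4.0061)·e^(0.0715·12/12) = 197.2739 × 1.074118 = 211.8954
Value (long) = (F − K)·e^(−rT) = (211.8954 − 203.77) × 0.930996 = 7.5647
Short position value = −(long value) = -£7.56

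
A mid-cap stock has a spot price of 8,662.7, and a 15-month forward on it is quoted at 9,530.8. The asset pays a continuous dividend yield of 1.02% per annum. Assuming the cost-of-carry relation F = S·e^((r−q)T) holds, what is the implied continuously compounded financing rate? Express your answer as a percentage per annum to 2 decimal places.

8.66%

From F = S·e^((r−q)T): (r − q) = ln(F/S)/T
ln(9530.8/8662.7) = ln(1.100211) = 0.095502
(r − q) = 0.095502 / (15/12) = 0.076402
r = ln(F/S)/T + q = 0.076402 + 0.0102 = 0.086602
r = 8.66%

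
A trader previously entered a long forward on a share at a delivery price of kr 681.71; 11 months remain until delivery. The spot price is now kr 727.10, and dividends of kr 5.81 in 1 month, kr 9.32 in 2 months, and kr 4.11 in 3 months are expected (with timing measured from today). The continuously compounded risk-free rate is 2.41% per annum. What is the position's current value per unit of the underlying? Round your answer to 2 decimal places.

PV(remaining dividends) I = 5.81·e^(−0.0241·1/12) + 9.32·e^(−0.0241·2/12) + 4.11·e^(−0.0241·3/12) = 19.1663
Current forward F = (S − I)·e^(rT) = (727.10 − 19.1663)·e^(0.0241·11/12) = 707.9337 × 1.022337 = 723.7468
Value (long) = (F − K)·e^(−rT) = (723.7468 − 681.71) × 0.978151 = 41.1183
Value = kr 41.12

kr 41.12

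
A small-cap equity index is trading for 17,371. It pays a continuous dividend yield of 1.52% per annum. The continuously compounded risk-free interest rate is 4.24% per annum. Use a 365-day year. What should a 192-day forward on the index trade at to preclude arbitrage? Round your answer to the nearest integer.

17,621

F = S·e^((r − q)T) = 17371 · e^((0.0424 − 0.0152) × 192/365)
= 17371 · e^0.014308 = 17371 × 1.014411
F = 17,621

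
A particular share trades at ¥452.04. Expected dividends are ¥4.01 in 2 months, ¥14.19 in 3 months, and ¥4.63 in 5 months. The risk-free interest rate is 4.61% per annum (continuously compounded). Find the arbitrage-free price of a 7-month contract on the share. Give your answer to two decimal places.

¥441.20

PV(dividends) I = 4.01·e^(−0.0461·2/12) + 14.19·e^(−0.0461·3/12) + 4.63·e^(−0.0461·5/12)
I = 3.9793 + 14.0274 + 4.5419 = 22.5486
F = (S − I)·e^(rT) = (452.04 − 22.5486) · e^(0.0461·7/12)
= 429.4914 · e^0.026892 = 429.4914 × 1.027257 = ¥441.20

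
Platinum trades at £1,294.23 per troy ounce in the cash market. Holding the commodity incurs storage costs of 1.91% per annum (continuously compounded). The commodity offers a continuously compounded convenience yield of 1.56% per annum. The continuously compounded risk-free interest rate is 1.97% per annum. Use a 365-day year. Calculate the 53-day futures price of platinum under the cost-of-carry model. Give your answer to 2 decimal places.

Net carry = r + u − y = 0.0197 + 0.0191 − 0.0156 = 0.0232
F = S·e^((r+u−y)T) = 1294.23 · e^(0.0232 × 53/365) = 1294.23 · e^0.00336877
= 1294.23 × 1.00337445 = £1,298.60 per troy ounce

£1,298.60 per troy ounce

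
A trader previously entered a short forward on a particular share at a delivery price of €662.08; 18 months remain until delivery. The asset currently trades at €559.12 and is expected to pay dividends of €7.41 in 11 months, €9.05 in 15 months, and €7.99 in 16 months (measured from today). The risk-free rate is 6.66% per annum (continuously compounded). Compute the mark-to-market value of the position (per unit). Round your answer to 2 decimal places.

PV(remaining dividends) I = 7.41·e^(−0.0666·11/12) + 9.05·e^(−0.0666·15/12) + 7.99·e^(−0.0666·16/12) = 22.6093
Current forward F = (S − I)·e^(rT) = (559.12 − 22.6093)·e^(0.0666·18/12) = 536.5107 × 1.105060 = 592.8765
Value (long) = (F − K)·e^(−rT) = (592.8765 − 662.08) × 0.904928 = -62.6242
Short position value = −(long value) = €62.62

€62.62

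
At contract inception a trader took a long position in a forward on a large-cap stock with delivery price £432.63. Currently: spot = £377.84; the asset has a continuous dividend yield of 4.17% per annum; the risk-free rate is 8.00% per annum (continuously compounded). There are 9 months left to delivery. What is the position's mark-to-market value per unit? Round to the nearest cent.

Current fair forward for the remaining 9 months: F = S·e^((r − q)·T), (r − q) = 0.0800 − 0.0417 = 0.0383
F = 377.84 · e^(0.0383 × 9/12) = 377.84 × 1.029142 = 388.8510
Value of long forward = (F − K)·e^(−rT) = (388.8510 − 432.63) · e^(−0.0800·9/12)
= -43.7790 × 0.941765 = -41.23

-£41.23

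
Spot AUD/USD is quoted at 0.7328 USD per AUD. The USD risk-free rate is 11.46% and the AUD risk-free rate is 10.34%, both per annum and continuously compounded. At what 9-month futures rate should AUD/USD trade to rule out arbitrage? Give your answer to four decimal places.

F = S·e^((r_USD − r_AUD)T) = 0.7328 · e^((0.1146 − 0.1034) × 9/12)
= 0.7328 · e^0.008400 = 0.7328 × 1.008435
F = 0.7390 USD per AUD

0.7390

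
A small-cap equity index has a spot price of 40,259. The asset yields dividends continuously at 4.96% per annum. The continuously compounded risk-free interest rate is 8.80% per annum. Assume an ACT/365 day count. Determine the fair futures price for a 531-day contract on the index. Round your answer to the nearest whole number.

F = S·e^((r − q)T) = 40259 · e^((0.0880 − 0.0496) × 531/365)
= 40259 · e^0.055864 = 40259 × 1.057454
F = 42,572

42,572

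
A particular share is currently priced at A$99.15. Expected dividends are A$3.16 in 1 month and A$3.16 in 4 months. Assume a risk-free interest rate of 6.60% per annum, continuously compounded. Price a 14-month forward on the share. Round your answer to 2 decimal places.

A$100.35

PV(dividends) I = 3.16·e^(−0.0660·1/12) + 3.16·e^(−0.0660·4/12)
I = 3.1427 + 3.0912 = 6.2339
F = (S − I)·e^(rT) = (99.15 − 6.2339) · e^(0.0660·14/12)
= 92.9161 · e^0.077000 = 92.9161 × 1.080042 = A$100.35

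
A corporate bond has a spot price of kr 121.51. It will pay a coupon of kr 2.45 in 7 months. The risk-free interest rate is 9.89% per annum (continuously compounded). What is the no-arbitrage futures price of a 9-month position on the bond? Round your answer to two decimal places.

kr 128.37

PV(coupons) I = 2.45·e^(−0.0989·7/12)
I = 2.3127
F = (S − I)·e^(rT) = (121.51 − 2.3127) · e^(0.0989·9/12)
= 119.1973 · e^0.074175 = 119.1973 × 1.076995 = kr 128.37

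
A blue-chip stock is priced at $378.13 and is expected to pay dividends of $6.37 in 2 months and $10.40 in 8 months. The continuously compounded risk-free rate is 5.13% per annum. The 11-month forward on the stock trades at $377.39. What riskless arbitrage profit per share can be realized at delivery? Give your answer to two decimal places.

$1.79 per share

PV(dividends) I = 6.37·e^(−0.0513·2/12) + 10.40·e^(−0.0513·8/12) = 16.3661
Fair forward F* = (S − I)·e^(rT) = (378.13 − 16.3661)·e^0.047025 = 361.7639 × 1.048148 = 379.1821
Market $377.39 < fair 379.1821: forward underpriced → reverse cash-and-carry (short the stock, invest proceeds at r, pay the dividends, go long the forward).
Profit at T = |F_mkt − F*| = |377.39 − 379.1821| = $1.79 per share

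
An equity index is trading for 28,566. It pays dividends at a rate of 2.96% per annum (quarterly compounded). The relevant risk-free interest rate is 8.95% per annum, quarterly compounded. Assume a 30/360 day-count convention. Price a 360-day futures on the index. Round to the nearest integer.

30,303

F = S · (1+r/4)^(4T) / (1+q/4)^(4T)
= 28566 × 1.092549 / 1.029930 = 28566 × 1.060799
F = 30,303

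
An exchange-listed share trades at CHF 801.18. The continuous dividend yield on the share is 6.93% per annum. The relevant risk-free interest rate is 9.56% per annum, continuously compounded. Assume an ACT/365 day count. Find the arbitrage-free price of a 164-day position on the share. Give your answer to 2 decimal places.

CHF 810.70

F = S·e^((r − q)T) = 801.18 · e^((0.0956 − 0.0693) × 164/365)
= 801.18 · e^0.011817 = 801.18 × 1.011887
F = CHF 810.70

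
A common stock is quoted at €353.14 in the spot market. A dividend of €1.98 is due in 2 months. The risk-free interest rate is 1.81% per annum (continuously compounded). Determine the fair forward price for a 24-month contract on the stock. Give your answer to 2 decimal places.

PV(dividends) I = 1.98·e^(−0.0181·2/12)
I = 1.9740
F = (S − I)·e^(rT) = (353.14 − 1.9740) · e^(0.0181·24/12)
= 351.1660 · e^0.036200 = 351.1660 × 1.036863 = €364.11

€364.11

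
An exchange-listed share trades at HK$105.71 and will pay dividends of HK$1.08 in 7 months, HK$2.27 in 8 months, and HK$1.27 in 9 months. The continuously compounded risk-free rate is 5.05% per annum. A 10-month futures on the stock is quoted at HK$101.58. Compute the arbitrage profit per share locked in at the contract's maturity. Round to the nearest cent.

PV(dividends) I = 1.08·e^(−0.0505·7/12) + 2.27·e^(−0.0505·8/12) + 1.27·e^(−0.0505·9/12) = 4.4663
Fair futures F* = (S − I)·e^(rT) = (105.71 − 4.4663)·e^0.042083 = 101.2437 × 1.042981 = 105.5953
Market HK$101.58 < fair 105.5953: forward underpriced → reverse cash-and-carry (short the stock, invest proceeds at r, pay the dividends, go long the forward).
Profit at T = |F_mkt − F*| = |101.58 − 105.5953| = HK$4.02 per share

HK$4.02 per share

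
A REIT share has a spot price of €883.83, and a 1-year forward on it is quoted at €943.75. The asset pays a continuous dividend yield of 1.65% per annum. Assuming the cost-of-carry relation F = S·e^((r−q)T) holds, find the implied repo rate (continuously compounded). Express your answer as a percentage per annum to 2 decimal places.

8.21%

From F = S·e^((r−q)T): (r − q) = ln(F/S)/T
ln(943.75/883.83) = ln(1.067796) = 0.065597
(r − q) = 0.065597 / (1) = 0.065597
r = ln(F/S)/T + q = 0.065597 + 0.0165 = 0.082097
r = 8.21%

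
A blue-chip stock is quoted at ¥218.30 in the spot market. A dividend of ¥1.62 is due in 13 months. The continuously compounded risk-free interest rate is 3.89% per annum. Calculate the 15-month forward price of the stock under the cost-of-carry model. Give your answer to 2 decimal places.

PV(dividends) I = 1.62·e^(−0.0389·13/12)
I = 1.5531
F = (S − I)·e^(rT) = (218.30 − 1.5531) · e^(0.0389·15/12)
= 216.7469 · e^0.048625 = 216.7469 × 1.049827 = ¥227.55

¥227.55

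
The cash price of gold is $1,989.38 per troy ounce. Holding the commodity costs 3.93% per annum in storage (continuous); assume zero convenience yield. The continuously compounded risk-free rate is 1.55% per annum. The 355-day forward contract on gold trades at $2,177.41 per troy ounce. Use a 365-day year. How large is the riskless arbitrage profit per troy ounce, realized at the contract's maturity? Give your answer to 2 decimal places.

$79.12 per troy ounce

Fair forward: F* = S·e^(carry·T), with carry = (r + u) = 0.0155 + 0.0393 = 0.0548
F* = 1989.38 · e^(0.0548 × 355/365) = 1989.38 · e^0.05329863 = 1989.38 × 1.05474458 = $2098.2878
Market $2177.41 > fair $2098.2878: forward overpriced → cash-and-carry (buy spot, short the forward).
At maturity, profit = |F_mkt − F*| = |2177.41 − 2098.2878| = $79.12 per troy ounce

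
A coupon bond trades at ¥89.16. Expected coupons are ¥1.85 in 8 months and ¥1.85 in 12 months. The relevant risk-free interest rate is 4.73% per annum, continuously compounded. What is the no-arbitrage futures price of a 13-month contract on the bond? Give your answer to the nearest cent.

PV(coupons) I = 1.85·e^(−0.0473·8/12) + 1.85·e^(−0.0473·12/12)
I = 1.7926 + 1.7645 = 3.5571
F = (S − I)·e^(rT) = (89.16 − 3.5571) · e^(0.0473·13/12)
= 85.6029 · e^0.051242 = 85.6029 × 1.052578 = ¥90.10

¥90.10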